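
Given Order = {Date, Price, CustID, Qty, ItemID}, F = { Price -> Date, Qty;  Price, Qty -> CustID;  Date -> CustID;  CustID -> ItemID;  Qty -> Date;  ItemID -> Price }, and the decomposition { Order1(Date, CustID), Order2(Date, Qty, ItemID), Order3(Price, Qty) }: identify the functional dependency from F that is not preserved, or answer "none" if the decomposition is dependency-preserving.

Price → Date, Qty: restricted closure across fragments reaches Date, Qty.
Price, Qty → CustID: restricted closure across fragments reaches CustID.
Date → CustID lies within Order1.
CustID → ItemID: restricted closure across fragments reaches ItemID.
Qty → Date lies within Order2.
ItemID → Price: restricted closure across fragments reaches Price.
Every dependency is enforceable on the fragments, so the decomposition is dependency-preserving.

none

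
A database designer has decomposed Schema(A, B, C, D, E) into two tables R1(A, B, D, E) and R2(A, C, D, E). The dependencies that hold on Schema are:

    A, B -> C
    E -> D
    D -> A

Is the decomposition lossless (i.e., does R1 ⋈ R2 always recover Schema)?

Common attributes: R1 ∩ R2 = {A, D, E}.
No dependency enlarges {A, D, E}, so (A, D, E)⁺ = {A, D, E}.
The closure contains neither all of R1 = {A, B, D, E} nor all of R2 = {A, C, D, E}, so the common attributes are not a superkey of either fragment. The join is lossy.

No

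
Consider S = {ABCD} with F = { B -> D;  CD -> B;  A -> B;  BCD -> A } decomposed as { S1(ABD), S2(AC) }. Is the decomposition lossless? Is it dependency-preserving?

Lossless test: (A)⁺ = {ABD}, which contains all of one fragment — lossless.
Dependency preservation: the restricted closure of {CD} across the fragments never reaches {B}, so CD → B cannot be enforced without a join — not preserved.

lossless but not dependency-preserving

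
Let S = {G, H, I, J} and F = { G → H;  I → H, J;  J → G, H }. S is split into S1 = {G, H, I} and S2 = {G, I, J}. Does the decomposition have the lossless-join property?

Yes

Common attributes: S1 ∩ S2 = {G, I}.
Closure of {G, I}: G → H applies, adding H; I → H, J applies, adding J. So (G, I)⁺ = {G, H, I, J}.
This closure contains every attribute of S1, so S1 ∩ S2 → S1. The join is lossless.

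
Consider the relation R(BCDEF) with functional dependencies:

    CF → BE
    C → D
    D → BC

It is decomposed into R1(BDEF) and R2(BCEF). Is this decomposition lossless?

No

Common attributes: R1 ∩ R2 = {BEF}.
No dependency enlarges {BEF}, so (BEF)⁺ = {BEF}.
The closure contains neither all of R1 = {BDEF} nor all of R2 = {BCEF}, so the common attributes are not a superkey of either fragment. The join is lossy.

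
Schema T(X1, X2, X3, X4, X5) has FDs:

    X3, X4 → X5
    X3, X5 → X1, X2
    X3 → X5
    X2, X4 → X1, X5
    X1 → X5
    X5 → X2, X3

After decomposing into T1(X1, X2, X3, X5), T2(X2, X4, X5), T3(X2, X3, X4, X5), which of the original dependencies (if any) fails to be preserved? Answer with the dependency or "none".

none

X3, X4 → X5 lies within T3.
X3, X5 → X1, X2 lies within T1.
X3 → X5 lies within T1.
X2, X4 → X1, X5: restricted closure across fragments reaches X1, X5.
X1 → X5 lies within T1.
X5 → X2, X3 lies within T1.
Every dependency is enforceable on the fragments, so the decomposition is dependency-preserving.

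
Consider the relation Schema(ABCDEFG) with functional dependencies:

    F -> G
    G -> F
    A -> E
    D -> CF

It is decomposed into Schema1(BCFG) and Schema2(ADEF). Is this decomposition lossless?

Common attributes: Schema1 ∩ Schema2 = {F}.
Closure of {F}: F → G applies, adding G. So (F)⁺ = {FG}.
The closure contains neither all of Schema1 = {BCFG} nor all of Schema2 = {ADEF}, so the common attributes are not a superkey of either fragment. The join is lossy.

No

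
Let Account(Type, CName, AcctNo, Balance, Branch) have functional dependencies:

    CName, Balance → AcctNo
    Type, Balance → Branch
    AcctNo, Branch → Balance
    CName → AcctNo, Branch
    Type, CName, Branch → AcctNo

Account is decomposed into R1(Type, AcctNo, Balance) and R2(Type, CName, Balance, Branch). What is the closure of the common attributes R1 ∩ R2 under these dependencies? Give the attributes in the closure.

Type, Balance, Branch

R1 ∩ R2 = {Type, Balance}.
Type, Balance → Branch applies, adding Branch
Closure: {Type, Balance, Branch}.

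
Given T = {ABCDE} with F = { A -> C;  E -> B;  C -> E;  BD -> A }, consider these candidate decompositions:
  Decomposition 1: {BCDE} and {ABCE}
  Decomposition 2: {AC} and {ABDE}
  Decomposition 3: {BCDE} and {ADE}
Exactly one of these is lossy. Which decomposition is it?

Decomposition 1

Decomposition 1: common = {BCE}, closure = {BCE} → lossy.
Decomposition 2: common = {A}, closure = {ABCE} → lossless.
Decomposition 3: common = {DE}, closure = {ABCDE} → lossless.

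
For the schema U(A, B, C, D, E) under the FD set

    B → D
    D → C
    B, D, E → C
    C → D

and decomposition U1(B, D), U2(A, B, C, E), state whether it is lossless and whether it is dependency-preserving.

Lossless test: (B)⁺ = {B, C, D}, which contains all of one fragment — lossless.
Dependency preservation: the restricted closure of {D} across the fragments never reaches {C}, so D → C cannot be enforced without a join — not preserved.

lossless but not dependency-preserving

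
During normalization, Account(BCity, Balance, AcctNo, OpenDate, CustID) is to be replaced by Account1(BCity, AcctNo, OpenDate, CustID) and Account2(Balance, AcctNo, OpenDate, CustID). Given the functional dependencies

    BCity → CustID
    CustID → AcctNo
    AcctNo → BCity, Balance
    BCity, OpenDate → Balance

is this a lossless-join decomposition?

Yes

Common attributes: Account1 ∩ Account2 = {AcctNo, OpenDate, CustID}.
Closure of {AcctNo, OpenDate, CustID}: AcctNo → BCity, Balance applies, adding BCity, Balance. So (AcctNo, OpenDate, CustID)⁺ = {BCity, Balance, AcctNo, OpenDate, CustID}.
This closure contains every attribute of Account1, so Account1 ∩ Account2 → Account1. The join is lossless.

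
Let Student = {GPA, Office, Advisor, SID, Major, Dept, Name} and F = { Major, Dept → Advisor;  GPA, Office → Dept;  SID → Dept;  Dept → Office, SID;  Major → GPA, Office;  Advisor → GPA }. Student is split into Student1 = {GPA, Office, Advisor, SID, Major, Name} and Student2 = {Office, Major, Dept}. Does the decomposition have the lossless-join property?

Yes

Common attributes: Student1 ∩ Student2 = {Office, Major}.
Closure of {Office, Major}: Major → GPA, Office applies, adding GPA; GPA, Office → Dept applies, adding Dept; Dept → Office, SID applies, adding SID; Major, Dept → Advisor applies, adding Advisor. So (Office, Major)⁺ = {GPA, Office, Advisor, SID, Major, Dept}.
This closure contains every attribute of Student2, so Student1 ∩ Student2 → Student2. The join is lossless.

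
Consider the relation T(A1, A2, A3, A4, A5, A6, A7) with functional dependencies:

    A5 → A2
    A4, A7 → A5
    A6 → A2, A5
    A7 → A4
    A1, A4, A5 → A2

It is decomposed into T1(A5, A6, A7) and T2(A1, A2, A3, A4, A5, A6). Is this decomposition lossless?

No

Common attributes: T1 ∩ T2 = {A5, A6}.
Closure of {A5, A6}: A5 → A2 applies, adding A2. So (A5, A6)⁺ = {A2, A5, A6}.
The closure contains neither all of T1 = {A5, A6, A7} nor all of T2 = {A1, A2, A3, A4, A5, A6}, so the common attributes are not a superkey of either fragment. The join is lossy.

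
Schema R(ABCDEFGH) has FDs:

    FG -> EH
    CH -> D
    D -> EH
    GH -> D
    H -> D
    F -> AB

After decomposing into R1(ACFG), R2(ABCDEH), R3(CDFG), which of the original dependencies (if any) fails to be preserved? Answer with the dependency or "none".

Check F → AB: no single fragment contains all of {ABF}, and the restricted closure of {F} across the fragments never reaches {AB}.
FG → EH is preserved.
CH → D is preserved.
D → EH is preserved.
GH → D is preserved.
H → D is preserved.

F -> AB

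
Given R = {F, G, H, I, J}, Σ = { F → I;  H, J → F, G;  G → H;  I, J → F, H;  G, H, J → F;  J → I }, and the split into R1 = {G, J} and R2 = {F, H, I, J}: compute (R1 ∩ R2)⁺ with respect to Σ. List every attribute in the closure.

F, G, H, I, J

R1 ∩ R2 = {J}.
J → I applies, adding I
I, J → F, H applies, adding F, H
H, J → F, G applies, adding G
Closure: {F, G, H, I, J}.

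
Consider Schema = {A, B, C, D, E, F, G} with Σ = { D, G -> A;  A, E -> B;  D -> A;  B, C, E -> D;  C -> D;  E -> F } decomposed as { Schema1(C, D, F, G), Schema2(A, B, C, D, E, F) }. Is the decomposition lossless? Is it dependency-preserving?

lossy but dependency-preserving

Lossless test: (C, D, F)⁺ = {A, C, D, F}, which is a superkey of neither fragment — lossy.
Dependency preservation: D, G → A is not contained in any single fragment, but the restricted closure of its left-hand side across the fragments still reaches the right-hand side; the remaining FDs each lie inside some fragment. All dependencies are preserved.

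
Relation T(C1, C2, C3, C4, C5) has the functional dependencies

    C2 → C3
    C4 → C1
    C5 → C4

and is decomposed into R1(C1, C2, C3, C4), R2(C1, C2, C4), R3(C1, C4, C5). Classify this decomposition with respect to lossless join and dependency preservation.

Lossless test (chase): Rows 1 and 2 agree on C2; apply C2→C3 and equate their C3 entries. No row becomes fully distinguished — the join is lossy.
Dependency preservation: every FD's attributes lie within a single fragment, so each can be enforced locally — preserved.

lossy but dependency-preserving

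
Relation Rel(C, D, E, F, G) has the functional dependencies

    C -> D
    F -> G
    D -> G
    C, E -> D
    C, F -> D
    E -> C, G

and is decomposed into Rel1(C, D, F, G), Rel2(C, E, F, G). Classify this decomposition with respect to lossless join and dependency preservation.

Lossless test: (C, F, G)⁺ = {C, D, F, G}, which contains all of one fragment — lossless.
Dependency preservation: C, E → D is not contained in any single fragment, but the restricted closure of its left-hand side across the fragments still reaches the right-hand side; the remaining FDs each lie inside some fragment. All dependencies are preserved.

lossless and dependency-preserving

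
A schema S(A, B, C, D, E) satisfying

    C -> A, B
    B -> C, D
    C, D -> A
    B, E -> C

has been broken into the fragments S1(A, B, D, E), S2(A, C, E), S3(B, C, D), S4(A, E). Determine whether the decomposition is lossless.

Yes

Chase test. Columns are A, B, C, D, E; row i has aⱼ where attribute j ∈ Si, else bᵢⱼ.
Initial tableau (one row per fragment):
  row 1: a1 a2 b13 a4 a5
  row 2: a1 b22 a3 b24 a5
  row 3: b31 a2 a3 a4 b35
  row 4: a1 b42 b43 b44 a5
Rows 2 and 3 agree on C; apply C→A, B and equate their A, B entries.
Rows 1 and 2 agree on B; apply B→C, D and equate their C, D entries.
Row 1 is now all distinguished symbols — the join is lossless.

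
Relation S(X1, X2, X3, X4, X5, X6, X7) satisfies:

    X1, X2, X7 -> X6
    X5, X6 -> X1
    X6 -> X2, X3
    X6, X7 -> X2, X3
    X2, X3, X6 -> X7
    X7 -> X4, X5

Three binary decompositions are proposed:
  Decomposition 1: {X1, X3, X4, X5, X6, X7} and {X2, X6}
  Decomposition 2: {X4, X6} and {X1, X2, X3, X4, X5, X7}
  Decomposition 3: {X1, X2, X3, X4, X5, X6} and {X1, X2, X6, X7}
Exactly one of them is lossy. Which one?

Decomposition 1: common = {X6}, closure = {X1, X2, X3, X4, X5, X6, X7} → lossless.
Decomposition 2: common = {X4}, closure = {X4} → lossy.
Decomposition 3: common = {X1, X2, X6}, closure = {X1, X2, X3, X4, X5, X6, X7} → lossless.

Decomposition 2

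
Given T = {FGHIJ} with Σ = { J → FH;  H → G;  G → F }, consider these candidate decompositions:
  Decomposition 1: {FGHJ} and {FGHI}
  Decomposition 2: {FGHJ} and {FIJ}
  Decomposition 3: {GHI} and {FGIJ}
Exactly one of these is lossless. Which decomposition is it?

Decomposition 1: common = {FGH}, closure = {FGH} → lossy.
Decomposition 2: common = {FJ}, closure = {FGHJ} → lossless.
Decomposition 3: common = {GI}, closure = {FGI} → lossy.

Decomposition 2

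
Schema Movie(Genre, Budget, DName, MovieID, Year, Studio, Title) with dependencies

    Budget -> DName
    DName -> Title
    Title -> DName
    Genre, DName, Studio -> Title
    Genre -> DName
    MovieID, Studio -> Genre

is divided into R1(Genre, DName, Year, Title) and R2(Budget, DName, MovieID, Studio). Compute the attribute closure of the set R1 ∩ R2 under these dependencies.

DName, Title

R1 ∩ R2 = {DName}.
DName → Title applies, adding Title
Closure: {DName, Title}.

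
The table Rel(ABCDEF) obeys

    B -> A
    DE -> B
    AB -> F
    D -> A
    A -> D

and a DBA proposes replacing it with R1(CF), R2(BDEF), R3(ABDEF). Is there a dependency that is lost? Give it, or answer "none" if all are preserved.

B → A lies within R3.
DE → B lies within R2.
AB → F lies within R3.
D → A lies within R3.
A → D lies within R3.
Every dependency is enforceable on the fragments, so the decomposition is dependency-preserving.

none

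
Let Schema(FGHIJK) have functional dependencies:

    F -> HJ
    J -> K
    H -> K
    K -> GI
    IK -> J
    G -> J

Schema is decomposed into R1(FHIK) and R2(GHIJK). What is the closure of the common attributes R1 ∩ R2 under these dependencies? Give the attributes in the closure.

GHIJK

R1 ∩ R2 = {HIK}.
K → GI applies, adding G
IK → J applies, adding J
Closure: {GHIJK}.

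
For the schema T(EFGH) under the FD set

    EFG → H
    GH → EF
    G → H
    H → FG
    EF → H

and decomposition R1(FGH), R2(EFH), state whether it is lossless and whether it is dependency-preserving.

Lossless test: (FH)⁺ = {EFGH}, which contains all of one fragment — lossless.
Dependency preservation: EFG → H; GH → EF are not contained in any single fragment, but the restricted closure of each left-hand side across the fragments still reaches the right-hand side; the remaining FDs each lie inside some fragment. All dependencies are preserved.

lossless and dependency-preserving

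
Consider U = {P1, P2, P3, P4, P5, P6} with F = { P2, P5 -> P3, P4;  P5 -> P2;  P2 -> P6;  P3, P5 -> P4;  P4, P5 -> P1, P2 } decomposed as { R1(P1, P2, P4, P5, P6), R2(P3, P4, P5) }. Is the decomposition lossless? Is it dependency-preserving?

Lossless test: (P4, P5)⁺ = {P1, P2, P3, P4, P5, P6}, which contains all of one fragment — lossless.
Dependency preservation: P2, P5 → P3, P4 is not contained in any single fragment, but the restricted closure of its left-hand side across the fragments still reaches the right-hand side; the remaining FDs each lie inside some fragment. All dependencies are preserved.

lossless and dependency-preserving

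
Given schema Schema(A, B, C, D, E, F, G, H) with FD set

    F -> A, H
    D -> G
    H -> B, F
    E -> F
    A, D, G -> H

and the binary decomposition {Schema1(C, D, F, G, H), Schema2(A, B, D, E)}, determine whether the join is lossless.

Common attributes: Schema1 ∩ Schema2 = {D}.
Closure of {D}: D → G applies, adding G. So (D)⁺ = {D, G}.
The closure contains neither all of Schema1 = {C, D, F, G, H} nor all of Schema2 = {A, B, D, E}, so the common attributes are not a superkey of either fragment. The join is lossy.

No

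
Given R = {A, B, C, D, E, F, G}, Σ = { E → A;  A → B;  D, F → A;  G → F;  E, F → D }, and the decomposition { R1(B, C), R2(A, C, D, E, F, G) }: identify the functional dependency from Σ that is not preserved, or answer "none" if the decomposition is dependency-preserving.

Check A → B: no single fragment contains all of {A, B}, and the restricted closure of {A} across the fragments never reaches {B}.
E → A is preserved.
D, F → A is preserved.
G → F is preserved.
E, F → D is preserved.

A → B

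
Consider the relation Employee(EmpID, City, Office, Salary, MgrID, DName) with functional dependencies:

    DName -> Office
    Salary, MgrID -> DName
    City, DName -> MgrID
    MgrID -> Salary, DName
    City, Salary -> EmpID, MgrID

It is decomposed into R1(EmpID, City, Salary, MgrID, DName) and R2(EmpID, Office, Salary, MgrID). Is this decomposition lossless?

Common attributes: R1 ∩ R2 = {EmpID, Salary, MgrID}.
Closure of {EmpID, Salary, MgrID}: Salary, MgrID → DName applies, adding DName; DName → Office applies, adding Office. So (EmpID, Salary, MgrID)⁺ = {EmpID, Office, Salary, MgrID, DName}.
This closure contains every attribute of R2, so R1 ∩ R2 → R2. The join is lossless.

Yes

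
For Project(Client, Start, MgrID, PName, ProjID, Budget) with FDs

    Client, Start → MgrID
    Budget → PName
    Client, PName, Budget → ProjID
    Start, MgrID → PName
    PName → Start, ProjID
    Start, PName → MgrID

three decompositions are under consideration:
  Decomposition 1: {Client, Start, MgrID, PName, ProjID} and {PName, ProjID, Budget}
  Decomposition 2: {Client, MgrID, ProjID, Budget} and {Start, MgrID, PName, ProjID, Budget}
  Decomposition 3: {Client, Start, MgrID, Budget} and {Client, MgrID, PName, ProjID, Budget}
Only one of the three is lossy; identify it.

Decomposition 1: common = {PName, ProjID}, closure = {Start, MgrID, PName, ProjID} → lossy.
Decomposition 2: common = {MgrID, ProjID, Budget}, closure = {Start, MgrID, PName, ProjID, Budget} → lossless.
Decomposition 3: common = {Client, MgrID, Budget}, closure = {Client, Start, MgrID, PName, ProjID, Budget} → lossless.

Decomposition 1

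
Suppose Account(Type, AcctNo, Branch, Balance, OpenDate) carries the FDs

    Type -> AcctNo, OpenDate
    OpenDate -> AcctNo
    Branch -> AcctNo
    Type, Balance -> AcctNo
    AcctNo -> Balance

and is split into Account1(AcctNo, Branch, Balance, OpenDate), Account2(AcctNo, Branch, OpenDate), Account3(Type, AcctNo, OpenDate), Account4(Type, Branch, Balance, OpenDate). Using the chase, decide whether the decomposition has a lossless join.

Yes

Chase test. Columns are Type, AcctNo, Branch, Balance, OpenDate; row i has aⱼ where attribute j ∈ Accounti, else bᵢⱼ.
Initial tableau (one row per fragment):
  row 1: b11 a2 a3 a4 a5
  row 2: b21 a2 a3 b24 a5
  row 3: a1 a2 b33 b34 a5
  row 4: a1 b42 a3 a4 a5
Rows 3 and 4 agree on Type; apply Type→AcctNo, OpenDate and equate their AcctNo, OpenDate entries.
Rows 1 and 2 agree on AcctNo; apply AcctNo→Balance and equate their Balance entries.
Rows 1 and 3 agree on AcctNo; apply AcctNo→Balance and equate their Balance entries.
Row 4 is now all distinguished symbols — the join is lossless.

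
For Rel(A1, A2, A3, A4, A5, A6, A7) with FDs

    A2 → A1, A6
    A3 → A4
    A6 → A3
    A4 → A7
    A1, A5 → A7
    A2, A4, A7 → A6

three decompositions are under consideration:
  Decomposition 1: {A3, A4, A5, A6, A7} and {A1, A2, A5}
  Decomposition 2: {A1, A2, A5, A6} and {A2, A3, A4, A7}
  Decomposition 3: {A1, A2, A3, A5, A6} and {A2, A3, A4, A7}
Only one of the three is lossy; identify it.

Decomposition 1

Decomposition 1: common = {A5}, closure = {A5} → lossy.
Decomposition 2: common = {A2}, closure = {A1, A2, A3, A4, A6, A7} → lossless.
Decomposition 3: common = {A2, A3}, closure = {A1, A2, A3, A4, A6, A7} → lossless.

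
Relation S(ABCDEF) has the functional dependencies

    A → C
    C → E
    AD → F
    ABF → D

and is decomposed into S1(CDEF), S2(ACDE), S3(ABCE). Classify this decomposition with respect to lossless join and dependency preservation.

lossy and not dependency-preserving

Lossless test (chase): applying each FD to every pair of rows produces no changes in the tableau, so no row becomes fully distinguished — the join is lossy.
Dependency preservation: the restricted closure of {AD} across the fragments never reaches {F}, so AD → F cannot be enforced without a join — not preserved.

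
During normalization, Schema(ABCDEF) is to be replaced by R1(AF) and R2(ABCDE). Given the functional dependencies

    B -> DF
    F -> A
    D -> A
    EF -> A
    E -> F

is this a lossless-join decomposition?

Common attributes: R1 ∩ R2 = {A}.
No dependency enlarges {A}, so (A)⁺ = {A}.
The closure contains neither all of R1 = {AF} nor all of R2 = {ABCDE}, so the common attributes are not a superkey of either fragment. The join is lossy.

No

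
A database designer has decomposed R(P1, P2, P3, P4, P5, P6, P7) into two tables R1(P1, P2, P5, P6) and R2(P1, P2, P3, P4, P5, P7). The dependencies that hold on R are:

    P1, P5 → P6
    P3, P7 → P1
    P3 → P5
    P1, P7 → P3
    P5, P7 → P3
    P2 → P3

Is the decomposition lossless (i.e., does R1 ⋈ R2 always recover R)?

Common attributes: R1 ∩ R2 = {P1, P2, P5}.
Closure of {P1, P2, P5}: P1, P5 → P6 applies, adding P6; P2 → P3 applies, adding P3. So (P1, P2, P5)⁺ = {P1, P2, P3, P5, P6}.
This closure contains every attribute of R1, so R1 ∩ R2 → R1. The join is lossless.

Yes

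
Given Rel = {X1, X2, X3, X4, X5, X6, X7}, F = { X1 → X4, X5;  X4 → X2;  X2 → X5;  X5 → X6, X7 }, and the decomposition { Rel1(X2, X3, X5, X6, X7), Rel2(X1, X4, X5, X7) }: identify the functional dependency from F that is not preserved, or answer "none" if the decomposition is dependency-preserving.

Check X4 → X2: no single fragment contains all of {X2, X4}, and the restricted closure of {X4} across the fragments never reaches {X2}.
X1 → X4, X5 is preserved.
X2 → X5 is preserved.
X5 → X6, X7 is preserved.

X4 → X2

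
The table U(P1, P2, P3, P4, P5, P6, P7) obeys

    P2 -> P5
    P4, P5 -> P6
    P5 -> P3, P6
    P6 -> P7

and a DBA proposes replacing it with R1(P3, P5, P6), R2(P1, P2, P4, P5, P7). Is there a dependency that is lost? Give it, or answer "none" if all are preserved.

Check P6 → P7: no single fragment contains all of {P6, P7}, and the restricted closure of {P6} across the fragments never reaches {P7}.
P2 → P5 is preserved.
P4, P5 → P6 is preserved.
P5 → P3, P6 is preserved.

P6 -> P7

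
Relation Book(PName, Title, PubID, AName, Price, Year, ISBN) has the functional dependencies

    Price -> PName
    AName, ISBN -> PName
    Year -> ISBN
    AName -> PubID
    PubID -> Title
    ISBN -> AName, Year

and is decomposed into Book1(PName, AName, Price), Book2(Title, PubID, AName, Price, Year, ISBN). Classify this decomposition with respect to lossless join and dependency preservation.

Lossless test: (AName, Price)⁺ = {PName, Title, PubID, AName, Price}, which contains all of one fragment — lossless.
Dependency preservation: the restricted closure of {AName, ISBN} across the fragments never reaches {PName}, so AName, ISBN → PName cannot be enforced without a join — not preserved.

lossless but not dependency-preserving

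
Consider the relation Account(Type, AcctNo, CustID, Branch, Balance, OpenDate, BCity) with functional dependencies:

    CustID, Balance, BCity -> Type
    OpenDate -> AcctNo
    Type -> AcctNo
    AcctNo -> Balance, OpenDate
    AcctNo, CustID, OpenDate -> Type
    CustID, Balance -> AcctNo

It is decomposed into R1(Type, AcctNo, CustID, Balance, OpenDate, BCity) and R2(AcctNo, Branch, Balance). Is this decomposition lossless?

No

Common attributes: R1 ∩ R2 = {AcctNo, Balance}.
Closure of {AcctNo, Balance}: AcctNo → Balance, OpenDate applies, adding OpenDate. So (AcctNo, Balance)⁺ = {AcctNo, Balance, OpenDate}.
The closure contains neither all of R1 = {Type, AcctNo, CustID, Balance, OpenDate, BCity} nor all of R2 = {AcctNo, Branch, Balance}, so the common attributes are not a superkey of either fragment. The join is lossy.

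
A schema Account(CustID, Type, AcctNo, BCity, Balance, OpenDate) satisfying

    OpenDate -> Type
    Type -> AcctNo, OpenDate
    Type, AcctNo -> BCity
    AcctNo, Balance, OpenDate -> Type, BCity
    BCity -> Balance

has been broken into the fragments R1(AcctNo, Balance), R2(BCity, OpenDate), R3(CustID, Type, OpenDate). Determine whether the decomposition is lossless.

No

Chase test. Columns are CustID, Type, AcctNo, BCity, Balance, OpenDate; row i has aⱼ where attribute j ∈ Ri, else bᵢⱼ.
Initial tableau (one row per fragment):
  row 1: b11 b12 a3 b14 a5 b16
  row 2: b21 b22 b23 a4 b25 a6
  row 3: a1 a2 b33 b34 b35 a6
Rows 2 and 3 agree on OpenDate; apply OpenDate→Type and equate their Type entries.
Rows 2 and 3 agree on Type; apply Type→AcctNo, OpenDate and equate their AcctNo, OpenDate entries.
Rows 2 and 3 agree on Type, AcctNo; apply Type, AcctNo→BCity and equate their BCity entries.
Rows 2 and 3 agree on BCity; apply BCity→Balance and equate their Balance entries.
No row becomes fully distinguished — the join is lossy.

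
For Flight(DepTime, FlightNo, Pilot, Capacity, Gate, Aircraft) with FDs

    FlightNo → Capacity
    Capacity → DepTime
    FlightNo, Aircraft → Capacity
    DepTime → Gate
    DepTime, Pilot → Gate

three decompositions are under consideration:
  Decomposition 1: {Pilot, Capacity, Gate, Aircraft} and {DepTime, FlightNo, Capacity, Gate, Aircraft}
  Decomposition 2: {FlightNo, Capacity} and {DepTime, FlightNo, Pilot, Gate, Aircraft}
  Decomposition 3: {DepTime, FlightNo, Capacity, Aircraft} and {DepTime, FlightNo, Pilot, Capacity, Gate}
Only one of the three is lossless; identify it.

Decomposition 1: common = {Capacity, Gate, Aircraft}, closure = {DepTime, Capacity, Gate, Aircraft} → lossy.
Decomposition 2: common = {FlightNo}, closure = {DepTime, FlightNo, Capacity, Gate} → lossless.
Decomposition 3: common = {DepTime, FlightNo, Capacity}, closure = {DepTime, FlightNo, Capacity, Gate} → lossy.

Decomposition 2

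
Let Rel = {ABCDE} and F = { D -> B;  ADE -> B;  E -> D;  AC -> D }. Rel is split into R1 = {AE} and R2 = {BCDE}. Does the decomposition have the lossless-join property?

Common attributes: R1 ∩ R2 = {E}.
Closure of {E}: E → D applies, adding D; D → B applies, adding B. So (E)⁺ = {BDE}.
The closure contains neither all of R1 = {AE} nor all of R2 = {BCDE}, so the common attributes are not a superkey of either fragment. The join is lossy.

No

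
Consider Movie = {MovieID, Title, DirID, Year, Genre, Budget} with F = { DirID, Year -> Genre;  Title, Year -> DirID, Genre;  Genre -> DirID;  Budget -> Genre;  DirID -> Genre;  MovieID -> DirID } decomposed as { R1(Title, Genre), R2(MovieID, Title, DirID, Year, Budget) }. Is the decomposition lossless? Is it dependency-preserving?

Lossless test: (Title)⁺ = {Title}, which is a superkey of neither fragment — lossy.
Dependency preservation: the restricted closure of {DirID, Year} across the fragments never reaches {Genre}, so DirID, Year → Genre cannot be enforced without a join — not preserved.

lossy and not dependency-preserving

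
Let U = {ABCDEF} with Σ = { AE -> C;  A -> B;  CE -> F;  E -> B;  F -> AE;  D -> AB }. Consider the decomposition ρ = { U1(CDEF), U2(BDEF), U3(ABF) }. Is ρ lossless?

Chase test. Columns are ABCDEF; row i has aⱼ where attribute j ∈ Ui, else bᵢⱼ.
Initial tableau (one row per fragment):
  row 1: b11 b12 a3 a4 a5 a6
  row 2: b21 a2 b23 a4 a5 a6
  row 3: a1 a2 b33 b34 b35 a6
Rows 1 and 2 agree on E; apply E→B and equate their B entries.
Rows 1 and 2 agree on F; apply F→AE and equate their AE entries.
Rows 1 and 3 agree on F; apply F→AE and equate their AE entries.
Rows 1 and 2 agree on AE; apply AE→C and equate their C entries.
Rows 1 and 3 agree on AE; apply AE→C and equate their C entries.
Row 1 is now all distinguished symbols — the join is lossless.

Yes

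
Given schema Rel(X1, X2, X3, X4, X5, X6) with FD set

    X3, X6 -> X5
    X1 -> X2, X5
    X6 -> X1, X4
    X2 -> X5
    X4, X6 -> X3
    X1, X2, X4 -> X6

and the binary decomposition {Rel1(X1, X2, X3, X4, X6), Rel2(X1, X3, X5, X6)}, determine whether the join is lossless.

Yes

Common attributes: Rel1 ∩ Rel2 = {X1, X3, X6}.
Closure of {X1, X3, X6}: X3, X6 → X5 applies, adding X5; X1 → X2, X5 applies, adding X2; X6 → X1, X4 applies, adding X4. So (X1, X3, X6)⁺ = {X1, X2, X3, X4, X5, X6}.
This closure contains every attribute of Rel1, so Rel1 ∩ Rel2 → Rel1. The join is lossless.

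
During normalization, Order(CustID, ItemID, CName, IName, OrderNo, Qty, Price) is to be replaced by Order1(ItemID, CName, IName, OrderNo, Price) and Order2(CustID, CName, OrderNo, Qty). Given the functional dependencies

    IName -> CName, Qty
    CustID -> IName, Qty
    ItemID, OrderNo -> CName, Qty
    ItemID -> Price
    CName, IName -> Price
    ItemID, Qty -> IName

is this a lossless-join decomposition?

No

Common attributes: Order1 ∩ Order2 = {CName, OrderNo}.
No dependency enlarges {CName, OrderNo}, so (CName, OrderNo)⁺ = {CName, OrderNo}.
The closure contains neither all of Order1 = {ItemID, CName, IName, OrderNo, Price} nor all of Order2 = {CustID, CName, OrderNo, Qty}, so the common attributes are not a superkey of either fragment. The join is lossy.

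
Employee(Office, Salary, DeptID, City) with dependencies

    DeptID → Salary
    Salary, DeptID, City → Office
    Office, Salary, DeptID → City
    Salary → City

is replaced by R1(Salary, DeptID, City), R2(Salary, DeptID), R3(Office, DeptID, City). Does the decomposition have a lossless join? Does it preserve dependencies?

Lossless test (chase): Rows 1 and 3 agree on DeptID; apply DeptID→Salary and equate their Salary entries. Rows 1 and 3 agree on Salary, DeptID, City; apply Salary, DeptID, City→Office and equate their Office entries. Rows 1 and 2 agree on Salary; apply Salary→City and equate their City entries. Rows 1 and 2 agree on Salary, DeptID, City; apply Salary, DeptID, City→Office and equate their Office entries. Row 1 is now all distinguished symbols — the join is lossless.
Dependency preservation: Salary, DeptID, City → Office; Office, Salary, DeptID → City are not contained in any single fragment, but the restricted closure of each left-hand side across the fragments still reaches the right-hand side; the remaining FDs each lie inside some fragment. All dependencies are preserved.

lossless and dependency-preserving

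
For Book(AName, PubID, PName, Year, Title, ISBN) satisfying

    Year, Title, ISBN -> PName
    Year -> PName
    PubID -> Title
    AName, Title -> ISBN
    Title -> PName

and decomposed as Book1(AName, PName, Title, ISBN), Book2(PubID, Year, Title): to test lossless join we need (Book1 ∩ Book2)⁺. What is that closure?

PName, Title

Book1 ∩ Book2 = {Title}.
Title → PName applies, adding PName
Closure: {PName, Title}.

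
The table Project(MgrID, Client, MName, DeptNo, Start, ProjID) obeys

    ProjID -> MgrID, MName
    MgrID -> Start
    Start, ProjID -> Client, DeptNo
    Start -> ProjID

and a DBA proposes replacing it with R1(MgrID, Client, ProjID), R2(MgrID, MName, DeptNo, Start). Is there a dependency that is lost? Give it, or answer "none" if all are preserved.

none

ProjID → MgrID, MName: restricted closure across fragments reaches MgrID, MName.
MgrID → Start lies within R2.
Start, ProjID → Client, DeptNo: restricted closure across fragments reaches Client, DeptNo.
Start → ProjID: restricted closure across fragments reaches ProjID.
Every dependency is enforceable on the fragments, so the decomposition is dependency-preserving.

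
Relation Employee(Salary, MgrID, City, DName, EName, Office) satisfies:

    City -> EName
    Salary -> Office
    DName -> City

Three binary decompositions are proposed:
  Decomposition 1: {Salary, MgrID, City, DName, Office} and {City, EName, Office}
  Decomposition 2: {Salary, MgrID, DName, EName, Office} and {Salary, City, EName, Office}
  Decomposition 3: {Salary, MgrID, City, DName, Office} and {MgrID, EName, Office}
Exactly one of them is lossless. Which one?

Decomposition 1: common = {City, Office}, closure = {City, EName, Office} → lossless.
Decomposition 2: common = {Salary, EName, Office}, closure = {Salary, EName, Office} → lossy.
Decomposition 3: common = {MgrID, Office}, closure = {MgrID, Office} → lossy.

Decomposition 1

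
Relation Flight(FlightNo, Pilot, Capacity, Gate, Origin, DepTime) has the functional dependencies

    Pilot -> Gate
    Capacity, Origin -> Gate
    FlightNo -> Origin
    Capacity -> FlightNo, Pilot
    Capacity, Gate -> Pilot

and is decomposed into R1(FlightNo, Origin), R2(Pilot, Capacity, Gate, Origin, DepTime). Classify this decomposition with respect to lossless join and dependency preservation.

Lossless test: (Origin)⁺ = {Origin}, which is a superkey of neither fragment — lossy.
Dependency preservation: the restricted closure of {Capacity} across the fragments never reaches {FlightNo, Pilot}, so Capacity → FlightNo, Pilot cannot be enforced without a join — not preserved.

lossy and not dependency-preserving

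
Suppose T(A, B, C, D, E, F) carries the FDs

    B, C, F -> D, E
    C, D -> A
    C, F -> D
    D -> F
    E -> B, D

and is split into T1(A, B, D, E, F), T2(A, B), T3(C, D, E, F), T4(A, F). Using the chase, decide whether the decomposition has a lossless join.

Chase test. Columns are A, B, C, D, E, F; row i has aⱼ where attribute j ∈ Ti, else bᵢⱼ.
Initial tableau (one row per fragment):
  row 1: a1 a2 b13 a4 a5 a6
  row 2: a1 a2 b23 b24 b25 b26
  row 3: b31 b32 a3 a4 a5 a6
  row 4: a1 b42 b43 b44 b45 a6
Rows 1 and 3 agree on E; apply E→B, D and equate their B, D entries.
No row becomes fully distinguished — the join is lossy.

No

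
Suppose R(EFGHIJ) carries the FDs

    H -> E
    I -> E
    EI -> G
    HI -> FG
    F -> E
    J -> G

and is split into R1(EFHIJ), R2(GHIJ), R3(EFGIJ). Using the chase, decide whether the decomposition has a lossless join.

Yes

Chase test. Columns are EFGHIJ; row i has aⱼ where attribute j ∈ Ri, else bᵢⱼ.
Initial tableau (one row per fragment):
  row 1: a1 a2 b13 a4 a5 a6
  row 2: b21 b22 a3 a4 a5 a6
  row 3: a1 a2 a3 b34 a5 a6
Rows 1 and 2 agree on H; apply H→E and equate their E entries.
Rows 1 and 2 agree on EI; apply EI→G and equate their G entries.
Rows 1 and 2 agree on HI; apply HI→FG and equate their FG entries.
Row 1 is now all distinguished symbols — the join is lossless.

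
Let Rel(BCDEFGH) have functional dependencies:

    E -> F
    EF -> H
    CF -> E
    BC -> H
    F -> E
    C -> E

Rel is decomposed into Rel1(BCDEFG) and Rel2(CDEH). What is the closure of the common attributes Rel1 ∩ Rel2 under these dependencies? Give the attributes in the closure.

CDEFH

Rel1 ∩ Rel2 = {CDE}.
E → F applies, adding F
EF → H applies, adding H
Closure: {CDEFH}.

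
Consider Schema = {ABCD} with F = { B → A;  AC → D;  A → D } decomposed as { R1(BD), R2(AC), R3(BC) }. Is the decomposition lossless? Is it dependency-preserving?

Lossless test (chase): Rows 1 and 3 agree on B; apply B→A and equate their A entries. Rows 1 and 3 agree on A; apply A→D and equate their D entries. No row becomes fully distinguished — the join is lossy.
Dependency preservation: the restricted closure of {B} across the fragments never reaches {A}, so B → A cannot be enforced without a join — not preserved.

lossy and not dependency-preserving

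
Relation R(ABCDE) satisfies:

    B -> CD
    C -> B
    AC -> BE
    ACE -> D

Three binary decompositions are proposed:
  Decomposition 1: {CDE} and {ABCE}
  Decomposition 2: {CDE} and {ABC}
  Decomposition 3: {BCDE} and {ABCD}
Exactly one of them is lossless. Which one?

Decomposition 1

Decomposition 1: common = {CE}, closure = {BCDE} → lossless.
Decomposition 2: common = {C}, closure = {BCD} → lossy.
Decomposition 3: common = {BCD}, closure = {BCD} → lossy.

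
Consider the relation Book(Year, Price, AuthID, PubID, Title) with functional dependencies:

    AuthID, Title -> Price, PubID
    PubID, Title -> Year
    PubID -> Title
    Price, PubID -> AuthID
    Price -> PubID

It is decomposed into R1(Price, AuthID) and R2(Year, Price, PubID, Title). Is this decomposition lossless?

Common attributes: R1 ∩ R2 = {Price}.
Closure of {Price}: Price → PubID applies, adding PubID; PubID → Title applies, adding Title; Price, PubID → AuthID applies, adding AuthID; PubID, Title → Year applies, adding Year. So (Price)⁺ = {Year, Price, AuthID, PubID, Title}.
This closure contains every attribute of R1, so R1 ∩ R2 → R1. The join is lossless.

Yes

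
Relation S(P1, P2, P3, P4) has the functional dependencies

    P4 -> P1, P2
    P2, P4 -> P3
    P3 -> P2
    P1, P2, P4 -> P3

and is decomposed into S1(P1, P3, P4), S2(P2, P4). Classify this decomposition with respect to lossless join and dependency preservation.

lossless but not dependency-preserving

Lossless test: (P4)⁺ = {P1, P2, P3, P4}, which contains all of one fragment — lossless.
Dependency preservation: the restricted closure of {P3} across the fragments never reaches {P2}, so P3 → P2 cannot be enforced without a join — not preserved.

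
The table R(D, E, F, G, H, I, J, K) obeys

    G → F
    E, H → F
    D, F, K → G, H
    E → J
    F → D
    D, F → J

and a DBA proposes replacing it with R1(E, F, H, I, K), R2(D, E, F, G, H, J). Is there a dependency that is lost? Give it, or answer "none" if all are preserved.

D, F, K → G, H

Check D, F, K → G, H: no single fragment contains all of {D, F, G, H, K}, and the restricted closure of {D, F, K} across the fragments never reaches {G, H}.
G → F is preserved.
E, H → F is preserved.
E → J is preserved.
F → D is preserved.
D, F → J is preserved.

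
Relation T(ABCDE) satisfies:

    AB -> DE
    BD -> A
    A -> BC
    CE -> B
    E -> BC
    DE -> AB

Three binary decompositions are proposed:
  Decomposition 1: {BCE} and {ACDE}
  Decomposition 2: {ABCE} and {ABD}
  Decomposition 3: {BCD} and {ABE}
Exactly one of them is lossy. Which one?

Decomposition 3

Decomposition 1: common = {CE}, closure = {BCE} → lossless.
Decomposition 2: common = {AB}, closure = {ABCDE} → lossless.
Decomposition 3: common = {B}, closure = {B} → lossy.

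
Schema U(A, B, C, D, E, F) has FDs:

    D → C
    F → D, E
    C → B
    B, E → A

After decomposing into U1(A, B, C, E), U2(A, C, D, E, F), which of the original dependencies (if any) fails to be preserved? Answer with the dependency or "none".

D → C lies within U2.
F → D, E lies within U2.
C → B lies within U1.
B, E → A lies within U1.
Every dependency is enforceable on the fragments, so the decomposition is dependency-preserving.

none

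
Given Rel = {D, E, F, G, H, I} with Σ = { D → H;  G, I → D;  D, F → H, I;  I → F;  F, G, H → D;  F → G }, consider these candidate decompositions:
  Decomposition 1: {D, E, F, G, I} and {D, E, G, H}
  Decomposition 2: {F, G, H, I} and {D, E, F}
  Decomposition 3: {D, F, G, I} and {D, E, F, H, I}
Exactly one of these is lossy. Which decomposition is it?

Decomposition 2

Decomposition 1: common = {D, E, G}, closure = {D, E, G, H} → lossless.
Decomposition 2: common = {F}, closure = {F, G} → lossy.
Decomposition 3: common = {D, F, I}, closure = {D, F, G, H, I} → lossless.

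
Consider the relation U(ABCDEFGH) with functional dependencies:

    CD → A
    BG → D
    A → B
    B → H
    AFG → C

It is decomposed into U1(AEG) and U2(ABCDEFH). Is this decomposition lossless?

No

Common attributes: U1 ∩ U2 = {AE}.
Closure of {AE}: A → B applies, adding B; B → H applies, adding H. So (AE)⁺ = {ABEH}.
The closure contains neither all of U1 = {AEG} nor all of U2 = {ABCDEFH}, so the common attributes are not a superkey of either fragment. The join is lossy.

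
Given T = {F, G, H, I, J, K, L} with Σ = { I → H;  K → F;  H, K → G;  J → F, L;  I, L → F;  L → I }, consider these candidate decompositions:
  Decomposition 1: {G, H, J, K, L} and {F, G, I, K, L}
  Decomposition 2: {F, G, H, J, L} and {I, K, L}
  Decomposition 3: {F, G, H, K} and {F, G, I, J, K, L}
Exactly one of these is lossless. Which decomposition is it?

Decomposition 1

Decomposition 1: common = {G, K, L}, closure = {F, G, H, I, K, L} → lossless.
Decomposition 2: common = {L}, closure = {F, H, I, L} → lossy.
Decomposition 3: common = {F, G, K}, closure = {F, G, K} → lossy.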